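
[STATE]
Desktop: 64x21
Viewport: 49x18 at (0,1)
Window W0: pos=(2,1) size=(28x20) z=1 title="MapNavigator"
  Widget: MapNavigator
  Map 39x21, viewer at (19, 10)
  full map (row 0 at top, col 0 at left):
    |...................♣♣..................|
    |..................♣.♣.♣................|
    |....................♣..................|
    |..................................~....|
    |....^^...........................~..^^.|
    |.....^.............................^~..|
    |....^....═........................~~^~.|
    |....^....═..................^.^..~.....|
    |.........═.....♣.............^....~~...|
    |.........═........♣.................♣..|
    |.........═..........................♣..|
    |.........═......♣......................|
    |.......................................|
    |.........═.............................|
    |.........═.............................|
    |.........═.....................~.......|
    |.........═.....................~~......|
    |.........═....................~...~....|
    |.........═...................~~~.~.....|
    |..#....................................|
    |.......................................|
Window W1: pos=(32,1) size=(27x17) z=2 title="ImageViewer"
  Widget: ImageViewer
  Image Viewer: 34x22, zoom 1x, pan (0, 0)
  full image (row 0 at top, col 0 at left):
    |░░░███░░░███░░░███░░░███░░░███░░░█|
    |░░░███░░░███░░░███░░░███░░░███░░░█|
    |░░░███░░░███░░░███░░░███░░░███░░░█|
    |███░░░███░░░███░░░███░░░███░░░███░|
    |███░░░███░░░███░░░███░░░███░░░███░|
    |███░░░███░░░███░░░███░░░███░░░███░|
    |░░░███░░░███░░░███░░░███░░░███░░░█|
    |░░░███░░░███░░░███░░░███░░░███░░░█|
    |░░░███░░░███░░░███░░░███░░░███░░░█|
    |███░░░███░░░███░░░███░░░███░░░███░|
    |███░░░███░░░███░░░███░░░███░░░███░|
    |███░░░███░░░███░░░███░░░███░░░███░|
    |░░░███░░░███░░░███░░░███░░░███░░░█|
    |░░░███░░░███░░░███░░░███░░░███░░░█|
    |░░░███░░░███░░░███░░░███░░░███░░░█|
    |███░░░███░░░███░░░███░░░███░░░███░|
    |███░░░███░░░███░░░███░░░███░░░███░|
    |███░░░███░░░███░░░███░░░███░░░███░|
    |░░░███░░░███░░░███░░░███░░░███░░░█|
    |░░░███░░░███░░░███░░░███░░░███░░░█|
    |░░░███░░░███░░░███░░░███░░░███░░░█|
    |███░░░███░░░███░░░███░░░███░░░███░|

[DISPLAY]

  ┏━━━━━━━━━━━━━━━━━━━━━━━━━━┓  ┏━━━━━━━━━━━━━━━━
  ┃ MapNavigator             ┃  ┃ ImageViewer    
  ┠──────────────────────────┨  ┠────────────────
  ┃..............♣...........┃  ┃░░░███░░░███░░░█
  ┃..........................┃  ┃░░░███░░░███░░░█
  ┃..........................┃  ┃░░░███░░░███░░░█
  ┃..........................┃  ┃███░░░███░░░███░
  ┃...═......................┃  ┃███░░░███░░░███░
  ┃...═..................^.^.┃  ┃███░░░███░░░███░
  ┃...═.....♣.............^..┃  ┃░░░███░░░███░░░█
  ┃...═........♣.............┃  ┃░░░███░░░███░░░█
  ┃...═.........@............┃  ┃░░░███░░░███░░░█
  ┃...═......♣...............┃  ┃███░░░███░░░███░
  ┃..........................┃  ┃███░░░███░░░███░
  ┃...═......................┃  ┃███░░░███░░░███░
  ┃...═......................┃  ┃░░░███░░░███░░░█
  ┃...═.....................~┃  ┗━━━━━━━━━━━━━━━━
  ┃...═.....................~┃                   


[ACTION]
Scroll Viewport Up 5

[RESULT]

                                                 
  ┏━━━━━━━━━━━━━━━━━━━━━━━━━━┓  ┏━━━━━━━━━━━━━━━━
  ┃ MapNavigator             ┃  ┃ ImageViewer    
  ┠──────────────────────────┨  ┠────────────────
  ┃..............♣...........┃  ┃░░░███░░░███░░░█
  ┃..........................┃  ┃░░░███░░░███░░░█
  ┃..........................┃  ┃░░░███░░░███░░░█
  ┃..........................┃  ┃███░░░███░░░███░
  ┃...═......................┃  ┃███░░░███░░░███░
  ┃...═..................^.^.┃  ┃███░░░███░░░███░
  ┃...═.....♣.............^..┃  ┃░░░███░░░███░░░█
  ┃...═........♣.............┃  ┃░░░███░░░███░░░█
  ┃...═.........@............┃  ┃░░░███░░░███░░░█
  ┃...═......♣...............┃  ┃███░░░███░░░███░
  ┃..........................┃  ┃███░░░███░░░███░
  ┃...═......................┃  ┃███░░░███░░░███░
  ┃...═......................┃  ┃░░░███░░░███░░░█
  ┃...═.....................~┃  ┗━━━━━━━━━━━━━━━━


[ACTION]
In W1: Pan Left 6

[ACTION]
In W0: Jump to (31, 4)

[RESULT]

                                                 
  ┏━━━━━━━━━━━━━━━━━━━━━━━━━━┓  ┏━━━━━━━━━━━━━━━━
  ┃ MapNavigator             ┃  ┃ ImageViewer    
  ┠──────────────────────────┨  ┠────────────────
  ┃                          ┃  ┃░░░███░░░███░░░█
  ┃                          ┃  ┃░░░███░░░███░░░█
  ┃                          ┃  ┃░░░███░░░███░░░█
  ┃                          ┃  ┃███░░░███░░░███░
  ┃.♣♣..................     ┃  ┃███░░░███░░░███░
  ┃♣.♣.♣................     ┃  ┃███░░░███░░░███░
  ┃..♣..................     ┃  ┃░░░███░░░███░░░█
  ┃................~....     ┃  ┃░░░███░░░███░░░█
  ┃.............@.~..^^.     ┃  ┃░░░███░░░███░░░█
  ┃.................^~..     ┃  ┃███░░░███░░░███░
  ┃................~~^~.     ┃  ┃███░░░███░░░███░
  ┃..........^.^..~.....     ┃  ┃███░░░███░░░███░
  ┃...........^....~~...     ┃  ┃░░░███░░░███░░░█
  ┃♣.................♣..     ┃  ┗━━━━━━━━━━━━━━━━


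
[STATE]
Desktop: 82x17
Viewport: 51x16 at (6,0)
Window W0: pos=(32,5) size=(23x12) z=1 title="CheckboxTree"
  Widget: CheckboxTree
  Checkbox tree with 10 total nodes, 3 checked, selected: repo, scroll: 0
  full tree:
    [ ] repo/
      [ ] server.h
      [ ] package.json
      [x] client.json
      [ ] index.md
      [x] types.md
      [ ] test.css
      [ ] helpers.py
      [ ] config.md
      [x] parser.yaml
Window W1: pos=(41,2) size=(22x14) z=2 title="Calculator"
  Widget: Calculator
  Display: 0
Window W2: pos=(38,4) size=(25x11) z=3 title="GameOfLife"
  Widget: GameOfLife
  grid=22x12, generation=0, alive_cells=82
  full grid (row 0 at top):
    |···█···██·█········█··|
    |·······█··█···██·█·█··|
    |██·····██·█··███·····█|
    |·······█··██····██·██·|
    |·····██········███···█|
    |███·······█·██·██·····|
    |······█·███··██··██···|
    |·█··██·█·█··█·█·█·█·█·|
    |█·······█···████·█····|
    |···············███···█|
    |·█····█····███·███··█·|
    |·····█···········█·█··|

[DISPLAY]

                                                   
                                                   
                                   ┏━━━━━━━━━━━━━━━
                                   ┃ Calculator    
                                ┏━━━━━━━━━━━━━━━━━━
                          ┏━━━━━┃ GameOfLife       
                          ┃ Chec┠──────────────────
                          ┠─────┃Gen: 0            
                          ┃>[-] ┃·······█··██····██
                          ┃   [ ┃·····██········███
                          ┃   [ ┃███·······█·██·██·
                          ┃   [x┃······█·███··██··█
                          ┃   [ ┃·█··██·█·█··█·█·█·
                          ┃   [x┃█·······█···████·█
                          ┃   [ ┗━━━━━━━━━━━━━━━━━━
                          ┃   [ ] h┗━━━━━━━━━━━━━━━


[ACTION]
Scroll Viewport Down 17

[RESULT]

                                                   
                                   ┏━━━━━━━━━━━━━━━
                                   ┃ Calculator    
                                ┏━━━━━━━━━━━━━━━━━━
                          ┏━━━━━┃ GameOfLife       
                          ┃ Chec┠──────────────────
                          ┠─────┃Gen: 0            
                          ┃>[-] ┃·······█··██····██
                          ┃   [ ┃·····██········███
                          ┃   [ ┃███·······█·██·██·
                          ┃   [x┃······█·███··██··█
                          ┃   [ ┃·█··██·█·█··█·█·█·
                          ┃   [x┃█·······█···████·█
                          ┃   [ ┗━━━━━━━━━━━━━━━━━━
                          ┃   [ ] h┗━━━━━━━━━━━━━━━
                          ┗━━━━━━━━━━━━━━━━━━━━━┛  


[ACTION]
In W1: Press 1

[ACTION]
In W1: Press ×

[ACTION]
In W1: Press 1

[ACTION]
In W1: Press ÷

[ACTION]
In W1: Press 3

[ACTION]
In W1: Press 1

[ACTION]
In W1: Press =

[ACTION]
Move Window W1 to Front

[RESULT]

                                                   
                                   ┏━━━━━━━━━━━━━━━
                                   ┃ Calculator    
                                ┏━━┠───────────────
                          ┏━━━━━┃ G┃       0.032258
                          ┃ Chec┠──┃┌───┬───┬───┬──
                          ┠─────┃Ge┃│ 7 │ 8 │ 9 │ ÷
                          ┃>[-] ┃··┃├───┼───┼───┼──
                          ┃   [ ┃··┃│ 4 │ 5 │ 6 │ ×
                          ┃   [ ┃██┃├───┼───┼───┼──
                          ┃   [x┃··┃│ 1 │ 2 │ 3 │ -
                          ┃   [ ┃·█┃├───┼───┼───┼──
                          ┃   [x┃█·┃│ 0 │ . │ = │ +
                          ┃   [ ┗━━┃└───┴───┴───┴──
                          ┃   [ ] h┗━━━━━━━━━━━━━━━
                          ┗━━━━━━━━━━━━━━━━━━━━━┛  


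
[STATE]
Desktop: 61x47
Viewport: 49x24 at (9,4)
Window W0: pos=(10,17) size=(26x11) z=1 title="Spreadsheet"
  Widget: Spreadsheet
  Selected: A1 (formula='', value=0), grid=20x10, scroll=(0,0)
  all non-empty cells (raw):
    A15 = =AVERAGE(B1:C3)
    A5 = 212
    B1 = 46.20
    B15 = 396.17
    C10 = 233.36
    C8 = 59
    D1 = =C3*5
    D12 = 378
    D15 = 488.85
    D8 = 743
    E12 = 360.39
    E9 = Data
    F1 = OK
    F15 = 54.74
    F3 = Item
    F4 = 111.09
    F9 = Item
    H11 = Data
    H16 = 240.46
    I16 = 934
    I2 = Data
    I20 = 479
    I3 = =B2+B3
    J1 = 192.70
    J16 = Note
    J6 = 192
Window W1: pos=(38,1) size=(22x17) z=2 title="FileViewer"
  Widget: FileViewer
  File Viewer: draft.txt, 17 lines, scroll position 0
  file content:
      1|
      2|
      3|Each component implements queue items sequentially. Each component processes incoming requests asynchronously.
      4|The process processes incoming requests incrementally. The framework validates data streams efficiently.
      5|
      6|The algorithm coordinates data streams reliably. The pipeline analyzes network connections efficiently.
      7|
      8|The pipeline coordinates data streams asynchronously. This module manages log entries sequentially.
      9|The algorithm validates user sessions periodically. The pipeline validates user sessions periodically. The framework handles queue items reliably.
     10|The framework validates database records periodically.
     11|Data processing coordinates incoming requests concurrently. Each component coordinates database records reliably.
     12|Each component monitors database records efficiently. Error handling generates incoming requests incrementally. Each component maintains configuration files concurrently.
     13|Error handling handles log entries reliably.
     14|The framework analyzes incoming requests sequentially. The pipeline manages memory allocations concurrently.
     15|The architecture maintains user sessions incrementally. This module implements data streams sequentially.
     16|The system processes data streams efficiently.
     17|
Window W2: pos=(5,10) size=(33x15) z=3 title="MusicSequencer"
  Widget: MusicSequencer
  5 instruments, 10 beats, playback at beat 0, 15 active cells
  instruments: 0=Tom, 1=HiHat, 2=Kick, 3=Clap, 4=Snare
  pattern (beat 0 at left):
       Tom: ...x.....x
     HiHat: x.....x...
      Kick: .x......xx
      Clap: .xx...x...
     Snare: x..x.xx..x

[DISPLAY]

                             ┃                   
                             ┃                   
                             ┃Each component impl
                             ┃The process process
                             ┃                   
                             ┃The algorithm coord
━━━━━━━━━━━━━━━━━━━━━━━━━━━━┓┃                   
sicSequencer                ┃┃The pipeline coordi
────────────────────────────┨┃The algorithm valid
   ▼123456789               ┃┃The framework valid
Tom···█·····█               ┃┃Data processing coo
Hat█·····█···               ┃┃Each component moni
ick·█······██               ┃┃Error handling hand
lap·██···█···               ┃┗━━━━━━━━━━━━━━━━━━━
are█··█·██··█               ┃                    
                            ┃                    
                            ┃                    
                            ┃                    
                            ┃                    
                            ┃                    
━━━━━━━━━━━━━━━━━━━━━━━━━━━━┛                    
 ┃  3        0       0    ┃                      
 ┃  4        0       0    ┃                      
 ┗━━━━━━━━━━━━━━━━━━━━━━━━┛                      


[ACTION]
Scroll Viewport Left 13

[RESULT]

                                      ┃          
                                      ┃          
                                      ┃Each compo
                                      ┃The proces
                                      ┃          
                                      ┃The algori
     ┏━━━━━━━━━━━━━━━━━━━━━━━━━━━━━━━┓┃          
     ┃ MusicSequencer                ┃┃The pipeli
     ┠───────────────────────────────┨┃The algori
     ┃      ▼123456789               ┃┃The framew
     ┃   Tom···█·····█               ┃┃Data proce
     ┃ HiHat█·····█···               ┃┃Each compo
     ┃  Kick·█······██               ┃┃Error hand
     ┃  Clap·██···█···               ┃┗━━━━━━━━━━
     ┃ Snare█··█·██··█               ┃           
     ┃                               ┃           
     ┃                               ┃           
     ┃                               ┃           
     ┃                               ┃           
     ┃                               ┃           
     ┗━━━━━━━━━━━━━━━━━━━━━━━━━━━━━━━┛           
          ┃  3        0       0    ┃             
          ┃  4        0       0    ┃             
          ┗━━━━━━━━━━━━━━━━━━━━━━━━┛             


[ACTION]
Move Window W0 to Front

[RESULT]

                                      ┃          
                                      ┃          
                                      ┃Each compo
                                      ┃The proces
                                      ┃          
                                      ┃The algori
     ┏━━━━━━━━━━━━━━━━━━━━━━━━━━━━━━━┓┃          
     ┃ MusicSequencer                ┃┃The pipeli
     ┠───────────────────────────────┨┃The algori
     ┃      ▼123456789               ┃┃The framew
     ┃   Tom···█·····█               ┃┃Data proce
     ┃ HiHat█·····█···               ┃┃Each compo
     ┃  Kick·█······██               ┃┃Error hand
     ┃  Cl┏━━━━━━━━━━━━━━━━━━━━━━━━┓ ┃┗━━━━━━━━━━
     ┃ Sna┃ Spreadsheet            ┃ ┃           
     ┃    ┠────────────────────────┨ ┃           
     ┃    ┃A1:                     ┃ ┃           
     ┃    ┃       A       B       C┃ ┃           
     ┃    ┃------------------------┃ ┃           
     ┃    ┃  1      [0]   46.20    ┃ ┃           
     ┗━━━━┃  2        0       0    ┃━┛           
          ┃  3        0       0    ┃             
          ┃  4        0       0    ┃             
          ┗━━━━━━━━━━━━━━━━━━━━━━━━┛             


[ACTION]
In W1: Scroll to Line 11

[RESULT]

                                      ┃          
                                      ┃The algori
                                      ┃          
                                      ┃The pipeli
                                      ┃The algori
                                      ┃The framew
     ┏━━━━━━━━━━━━━━━━━━━━━━━━━━━━━━━┓┃Data proce
     ┃ MusicSequencer                ┃┃Each compo
     ┠───────────────────────────────┨┃Error hand
     ┃      ▼123456789               ┃┃The framew
     ┃   Tom···█·····█               ┃┃The archit
     ┃ HiHat█·····█···               ┃┃The system
     ┃  Kick·█······██               ┃┃          
     ┃  Cl┏━━━━━━━━━━━━━━━━━━━━━━━━┓ ┃┗━━━━━━━━━━
     ┃ Sna┃ Spreadsheet            ┃ ┃           
     ┃    ┠────────────────────────┨ ┃           
     ┃    ┃A1:                     ┃ ┃           
     ┃    ┃       A       B       C┃ ┃           
     ┃    ┃------------------------┃ ┃           
     ┃    ┃  1      [0]   46.20    ┃ ┃           
     ┗━━━━┃  2        0       0    ┃━┛           
          ┃  3        0       0    ┃             
          ┃  4        0       0    ┃             
          ┗━━━━━━━━━━━━━━━━━━━━━━━━┛             


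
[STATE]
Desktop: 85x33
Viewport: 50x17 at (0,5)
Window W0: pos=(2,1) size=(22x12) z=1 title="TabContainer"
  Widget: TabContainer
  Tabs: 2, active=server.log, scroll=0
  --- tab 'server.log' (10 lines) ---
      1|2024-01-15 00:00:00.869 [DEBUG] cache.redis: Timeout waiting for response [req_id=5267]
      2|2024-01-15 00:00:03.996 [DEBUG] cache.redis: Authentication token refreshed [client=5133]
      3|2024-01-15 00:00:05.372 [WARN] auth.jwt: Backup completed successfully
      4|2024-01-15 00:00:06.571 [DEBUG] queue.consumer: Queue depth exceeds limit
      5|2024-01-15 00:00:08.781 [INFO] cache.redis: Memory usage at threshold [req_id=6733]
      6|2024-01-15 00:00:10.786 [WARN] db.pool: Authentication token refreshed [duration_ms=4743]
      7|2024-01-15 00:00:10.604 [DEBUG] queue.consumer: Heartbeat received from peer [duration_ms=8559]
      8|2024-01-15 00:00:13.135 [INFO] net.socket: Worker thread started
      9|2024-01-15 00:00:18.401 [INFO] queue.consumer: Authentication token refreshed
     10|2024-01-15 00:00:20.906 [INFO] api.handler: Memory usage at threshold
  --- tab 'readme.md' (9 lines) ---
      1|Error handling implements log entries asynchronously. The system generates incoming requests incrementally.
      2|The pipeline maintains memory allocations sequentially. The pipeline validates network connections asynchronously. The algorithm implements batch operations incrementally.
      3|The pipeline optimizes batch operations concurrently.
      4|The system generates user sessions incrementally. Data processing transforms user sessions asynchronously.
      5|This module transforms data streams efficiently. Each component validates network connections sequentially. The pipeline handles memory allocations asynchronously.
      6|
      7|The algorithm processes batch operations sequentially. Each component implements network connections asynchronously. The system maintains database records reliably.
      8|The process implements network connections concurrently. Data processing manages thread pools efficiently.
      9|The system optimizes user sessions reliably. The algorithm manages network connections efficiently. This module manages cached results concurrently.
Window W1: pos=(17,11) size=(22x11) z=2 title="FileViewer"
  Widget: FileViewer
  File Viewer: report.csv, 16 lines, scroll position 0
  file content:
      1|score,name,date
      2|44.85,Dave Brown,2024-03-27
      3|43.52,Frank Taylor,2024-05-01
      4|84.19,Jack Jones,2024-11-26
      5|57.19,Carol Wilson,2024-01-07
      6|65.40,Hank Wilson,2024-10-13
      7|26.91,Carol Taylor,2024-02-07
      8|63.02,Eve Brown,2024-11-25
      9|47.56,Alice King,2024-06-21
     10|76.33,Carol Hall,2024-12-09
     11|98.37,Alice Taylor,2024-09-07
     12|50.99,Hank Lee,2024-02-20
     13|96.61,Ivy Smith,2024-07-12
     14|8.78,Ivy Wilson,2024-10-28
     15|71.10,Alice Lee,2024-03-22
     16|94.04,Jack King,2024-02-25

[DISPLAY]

  ┃────────────────────┃                          
  ┃2024-01-15 00:00:00.┃                          
  ┃2024-01-15 00:00:03.┃                          
  ┃2024-01-15 00:00:05.┃                          
  ┃2024-01-15 00:00:06.┃                          
  ┃2024-01-15 00:00:08.┃                          
  ┃2024-01-15 00:┏━━━━━━━━━━━━━━━━━━━━┓           
  ┗━━━━━━━━━━━━━━┃ FileViewer         ┃           
                 ┠────────────────────┨           
                 ┃score,name,date    ▲┃           
                 ┃44.85,Dave Brown,20█┃           
                 ┃43.52,Frank Taylor,░┃           
                 ┃84.19,Jack Jones,20░┃           
                 ┃57.19,Carol Wilson,░┃           
                 ┃65.40,Hank Wilson,2░┃           
                 ┃26.91,Carol Taylor,▼┃           
                 ┗━━━━━━━━━━━━━━━━━━━━┛           


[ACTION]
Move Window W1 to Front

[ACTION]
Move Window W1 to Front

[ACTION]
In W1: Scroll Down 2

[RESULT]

  ┃────────────────────┃                          
  ┃2024-01-15 00:00:00.┃                          
  ┃2024-01-15 00:00:03.┃                          
  ┃2024-01-15 00:00:05.┃                          
  ┃2024-01-15 00:00:06.┃                          
  ┃2024-01-15 00:00:08.┃                          
  ┃2024-01-15 00:┏━━━━━━━━━━━━━━━━━━━━┓           
  ┗━━━━━━━━━━━━━━┃ FileViewer         ┃           
                 ┠────────────────────┨           
                 ┃43.52,Frank Taylor,▲┃           
                 ┃84.19,Jack Jones,20░┃           
                 ┃57.19,Carol Wilson,█┃           
                 ┃65.40,Hank Wilson,2░┃           
                 ┃26.91,Carol Taylor,░┃           
                 ┃63.02,Eve Brown,202░┃           
                 ┃47.56,Alice King,20▼┃           
                 ┗━━━━━━━━━━━━━━━━━━━━┛           


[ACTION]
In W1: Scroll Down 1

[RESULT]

  ┃────────────────────┃                          
  ┃2024-01-15 00:00:00.┃                          
  ┃2024-01-15 00:00:03.┃                          
  ┃2024-01-15 00:00:05.┃                          
  ┃2024-01-15 00:00:06.┃                          
  ┃2024-01-15 00:00:08.┃                          
  ┃2024-01-15 00:┏━━━━━━━━━━━━━━━━━━━━┓           
  ┗━━━━━━━━━━━━━━┃ FileViewer         ┃           
                 ┠────────────────────┨           
                 ┃84.19,Jack Jones,20▲┃           
                 ┃57.19,Carol Wilson,░┃           
                 ┃65.40,Hank Wilson,2█┃           
                 ┃26.91,Carol Taylor,░┃           
                 ┃63.02,Eve Brown,202░┃           
                 ┃47.56,Alice King,20░┃           
                 ┃76.33,Carol Hall,20▼┃           
                 ┗━━━━━━━━━━━━━━━━━━━━┛           


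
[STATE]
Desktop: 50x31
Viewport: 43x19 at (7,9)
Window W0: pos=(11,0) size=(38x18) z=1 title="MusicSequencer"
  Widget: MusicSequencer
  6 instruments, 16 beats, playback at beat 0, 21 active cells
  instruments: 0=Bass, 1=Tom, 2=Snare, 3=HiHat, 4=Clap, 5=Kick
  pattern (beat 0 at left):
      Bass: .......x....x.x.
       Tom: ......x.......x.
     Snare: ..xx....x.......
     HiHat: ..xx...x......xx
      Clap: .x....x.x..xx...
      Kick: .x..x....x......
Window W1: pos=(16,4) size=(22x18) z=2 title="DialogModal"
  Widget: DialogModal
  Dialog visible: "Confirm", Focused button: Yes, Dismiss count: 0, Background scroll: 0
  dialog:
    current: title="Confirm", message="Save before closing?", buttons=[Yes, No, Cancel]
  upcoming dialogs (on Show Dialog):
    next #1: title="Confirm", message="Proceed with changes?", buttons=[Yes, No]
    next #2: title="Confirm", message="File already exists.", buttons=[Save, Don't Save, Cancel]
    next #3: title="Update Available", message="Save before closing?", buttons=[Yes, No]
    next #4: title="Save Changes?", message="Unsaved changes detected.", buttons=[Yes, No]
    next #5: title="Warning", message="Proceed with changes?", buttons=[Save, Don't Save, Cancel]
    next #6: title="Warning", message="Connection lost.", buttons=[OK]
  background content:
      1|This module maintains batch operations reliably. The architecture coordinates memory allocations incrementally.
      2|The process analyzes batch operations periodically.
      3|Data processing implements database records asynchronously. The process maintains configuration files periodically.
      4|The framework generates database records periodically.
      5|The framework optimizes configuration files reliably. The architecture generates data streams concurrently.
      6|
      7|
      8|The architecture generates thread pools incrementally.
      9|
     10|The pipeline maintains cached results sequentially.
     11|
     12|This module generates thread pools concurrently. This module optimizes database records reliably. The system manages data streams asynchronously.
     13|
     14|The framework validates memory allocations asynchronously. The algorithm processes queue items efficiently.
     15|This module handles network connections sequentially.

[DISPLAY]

    ┃  Ki┃Data processing impl┃          ┃ 
    ┃    ┃The framework genera┃          ┃ 
    ┃    ┃Th┌──────────────┐mi┃          ┃ 
    ┃    ┃  │   Confirm    │  ┃          ┃ 
    ┃    ┃  │Save before cl│  ┃          ┃ 
    ┃    ┃Th│[Yes]  No   Ca│en┃          ┃ 
    ┃    ┃  └──────────────┘  ┃          ┃ 
    ┃    ┃The pipeline maintai┃          ┃ 
    ┗━━━━┃                    ┃━━━━━━━━━━┛ 
         ┃This module generate┃            
         ┃                    ┃            
         ┃The framework valida┃            
         ┗━━━━━━━━━━━━━━━━━━━━┛            
                                           
                                           
                                           
                                           
                                           
                                           


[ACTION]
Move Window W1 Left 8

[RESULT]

 ┃Data processing impl┃····              ┃ 
 ┃The framework genera┃                  ┃ 
 ┃Th┌──────────────┐mi┃                  ┃ 
 ┃  │   Confirm    │  ┃                  ┃ 
 ┃  │Save before cl│  ┃                  ┃ 
 ┃Th│[Yes]  No   Ca│en┃                  ┃ 
 ┃  └──────────────┘  ┃                  ┃ 
 ┃The pipeline maintai┃                  ┃ 
 ┃                    ┃━━━━━━━━━━━━━━━━━━┛ 
 ┃This module generate┃                    
 ┃                    ┃                    
 ┃The framework valida┃                    
 ┗━━━━━━━━━━━━━━━━━━━━┛                    
                                           
                                           
                                           
                                           
                                           
                                           


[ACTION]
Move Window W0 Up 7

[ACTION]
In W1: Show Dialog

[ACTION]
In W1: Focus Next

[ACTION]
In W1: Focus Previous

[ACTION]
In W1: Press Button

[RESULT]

 ┃Data processing impl┃····              ┃ 
 ┃The framework genera┃                  ┃ 
 ┃The framework optimi┃                  ┃ 
 ┃                    ┃                  ┃ 
 ┃                    ┃                  ┃ 
 ┃The architecture gen┃                  ┃ 
 ┃                    ┃                  ┃ 
 ┃The pipeline maintai┃                  ┃ 
 ┃                    ┃━━━━━━━━━━━━━━━━━━┛ 
 ┃This module generate┃                    
 ┃                    ┃                    
 ┃The framework valida┃                    
 ┗━━━━━━━━━━━━━━━━━━━━┛                    
                                           
                                           
                                           
                                           
                                           
                                           


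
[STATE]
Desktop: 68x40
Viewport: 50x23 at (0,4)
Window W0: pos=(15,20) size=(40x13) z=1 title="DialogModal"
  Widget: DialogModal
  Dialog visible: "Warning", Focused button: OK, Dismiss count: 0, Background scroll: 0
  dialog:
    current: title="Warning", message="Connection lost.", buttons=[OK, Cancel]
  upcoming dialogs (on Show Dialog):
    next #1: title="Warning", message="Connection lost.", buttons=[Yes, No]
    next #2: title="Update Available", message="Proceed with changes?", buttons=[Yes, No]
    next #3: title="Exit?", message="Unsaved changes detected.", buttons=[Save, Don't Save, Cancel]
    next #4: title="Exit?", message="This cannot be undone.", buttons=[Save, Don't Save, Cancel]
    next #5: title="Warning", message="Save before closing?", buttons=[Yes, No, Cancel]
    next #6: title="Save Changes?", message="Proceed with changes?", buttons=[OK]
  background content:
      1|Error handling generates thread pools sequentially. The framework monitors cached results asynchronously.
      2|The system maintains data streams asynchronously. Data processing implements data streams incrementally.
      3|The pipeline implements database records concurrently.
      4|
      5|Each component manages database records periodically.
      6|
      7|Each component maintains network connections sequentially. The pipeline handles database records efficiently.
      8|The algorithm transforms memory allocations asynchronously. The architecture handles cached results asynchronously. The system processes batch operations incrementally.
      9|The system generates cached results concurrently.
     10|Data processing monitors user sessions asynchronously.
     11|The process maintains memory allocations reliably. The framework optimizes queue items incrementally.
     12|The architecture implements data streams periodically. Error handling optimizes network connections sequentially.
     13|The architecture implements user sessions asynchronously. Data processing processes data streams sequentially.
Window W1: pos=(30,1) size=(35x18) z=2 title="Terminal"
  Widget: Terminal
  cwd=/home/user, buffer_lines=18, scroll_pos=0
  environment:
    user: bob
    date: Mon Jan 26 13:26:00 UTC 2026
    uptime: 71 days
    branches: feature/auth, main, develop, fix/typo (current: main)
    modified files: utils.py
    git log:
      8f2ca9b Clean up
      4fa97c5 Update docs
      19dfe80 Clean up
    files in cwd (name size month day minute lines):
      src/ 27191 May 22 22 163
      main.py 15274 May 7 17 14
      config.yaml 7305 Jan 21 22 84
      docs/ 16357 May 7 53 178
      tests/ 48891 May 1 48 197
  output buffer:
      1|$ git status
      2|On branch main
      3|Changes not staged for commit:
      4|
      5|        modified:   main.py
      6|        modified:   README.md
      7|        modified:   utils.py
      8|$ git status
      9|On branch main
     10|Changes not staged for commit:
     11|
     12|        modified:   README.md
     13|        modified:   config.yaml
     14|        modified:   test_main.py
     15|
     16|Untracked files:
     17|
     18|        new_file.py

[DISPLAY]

                              ┃$ git status       
                              ┃On branch main     
                              ┃Changes not staged 
                              ┃                   
                              ┃        modified:  
                              ┃        modified:  
                              ┃        modified:  
                              ┃$ git status       
                              ┃On branch main     
                              ┃Changes not staged 
                              ┃                   
                              ┃        modified:  
                              ┃        modified:  
                              ┃        modified:  
                              ┗━━━━━━━━━━━━━━━━━━━
                                                  
               ┏━━━━━━━━━━━━━━━━━━━━━━━━━━━━━━━━━━
               ┃ DialogModal                      
               ┠──────────────────────────────────
               ┃Error handling generates thread po
               ┃The system maintains data streams 
               ┃The pipel┌──────────────────┐ase r
               ┃         │     Warning      │     


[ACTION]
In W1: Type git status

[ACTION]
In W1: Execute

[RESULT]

                              ┃                   
                              ┃        modified:  
                              ┃        modified:  
                              ┃        modified:  
                              ┃                   
                              ┃Untracked files:   
                              ┃                   
                              ┃        new_file.py
                              ┃$ git status       
                              ┃On branch main     
                              ┃Changes not staged 
                              ┃                   
                              ┃        modified:  
                              ┃$ █                
                              ┗━━━━━━━━━━━━━━━━━━━
                                                  
               ┏━━━━━━━━━━━━━━━━━━━━━━━━━━━━━━━━━━
               ┃ DialogModal                      
               ┠──────────────────────────────────
               ┃Error handling generates thread po
               ┃The system maintains data streams 
               ┃The pipel┌──────────────────┐ase r
               ┃         │     Warning      │     


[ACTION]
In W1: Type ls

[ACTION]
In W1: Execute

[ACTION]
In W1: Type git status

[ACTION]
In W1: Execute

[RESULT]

                              ┃        new_file.py
                              ┃$ git status       
                              ┃On branch main     
                              ┃Changes not staged 
                              ┃                   
                              ┃        modified:  
                              ┃$ ls               
                              ┃src/  main.py  conf
                              ┃$ git status       
                              ┃On branch main     
                              ┃Changes not staged 
                              ┃                   
                              ┃        modified:  
                              ┃$ █                
                              ┗━━━━━━━━━━━━━━━━━━━
                                                  
               ┏━━━━━━━━━━━━━━━━━━━━━━━━━━━━━━━━━━
               ┃ DialogModal                      
               ┠──────────────────────────────────
               ┃Error handling generates thread po
               ┃The system maintains data streams 
               ┃The pipel┌──────────────────┐ase r
               ┃         │     Warning      │     
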